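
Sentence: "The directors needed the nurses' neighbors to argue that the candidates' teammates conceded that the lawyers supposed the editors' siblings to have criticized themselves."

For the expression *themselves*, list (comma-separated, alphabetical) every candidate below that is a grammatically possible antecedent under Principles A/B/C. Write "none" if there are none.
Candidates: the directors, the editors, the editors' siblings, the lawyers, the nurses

*themselves* is a reflexive; Principle A requires it to be bound within its binding domain — the clause headed by 'criticized'.
— the directors: subject of the matrix clause; c-commands the reflexive but lies outside its binding domain — cannot bind it (Principle A).
— the editors: possessor inside the subject DP of the clause headed by 'criticized'; does not c-command the reflexive — cannot bind it (Principle A).
— the editors' siblings: subject of the clause headed by 'criticized'; c-commands the reflexive within its binding domain — allowed (Principle A).
— the lawyers: subject of the clause headed by 'supposed'; c-commands the reflexive but lies outside its binding domain — cannot bind it (Principle A).
— the nurses: possessor inside the subject DP of the clause headed by 'argue'; does not c-command the reflexive — cannot bind it (Principle A).

the editors' siblings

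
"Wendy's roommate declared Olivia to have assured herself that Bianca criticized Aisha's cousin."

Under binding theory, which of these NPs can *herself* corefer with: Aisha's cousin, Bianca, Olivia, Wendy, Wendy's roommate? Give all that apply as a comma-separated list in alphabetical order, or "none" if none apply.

Olivia

*herself* is a reflexive; Principle A requires it to be bound within its binding domain — the clause headed by 'assured'.
— Aisha's cousin: object of the clause headed by 'criticized'; does not c-command the reflexive — cannot bind it (Principle A).
— Bianca: subject of the clause headed by 'criticized'; does not c-command the reflexive — cannot bind it (Principle A).
— Olivia: subject of the clause headed by 'assured'; c-commands the reflexive within its binding domain — allowed (Principle A).
— Wendy: possessor inside the subject DP of the matrix clause; does not c-command the reflexive — cannot bind it (Principle A).
— Wendy's roommate: subject of the matrix clause; c-commands the reflexive but lies outside its binding domain — cannot bind it (Principle A).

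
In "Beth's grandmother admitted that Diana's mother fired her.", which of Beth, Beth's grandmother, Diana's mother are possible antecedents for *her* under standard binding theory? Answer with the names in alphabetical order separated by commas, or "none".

*her* is a pronoun; Principle B requires it to be free in its binding domain — the clause headed by 'fired'.
— Beth: possessor inside the subject DP of the matrix clause; does not c-command the pronoun — Principle B does not apply; allowed.
— Beth's grandmother: subject of the matrix clause; c-commands the pronoun but lies outside its binding domain — allowed.
— Diana's mother: subject of the clause headed by 'fired'; c-commands the pronoun within its binding domain — blocked (Principle B).

Beth, Beth's grandmother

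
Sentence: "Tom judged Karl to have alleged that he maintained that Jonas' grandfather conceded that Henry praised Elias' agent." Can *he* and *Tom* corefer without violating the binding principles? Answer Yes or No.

*Tom* is an R-expression; Principle C requires it to be free (not bound by any c-commanding expression).
— he: subject of the clause headed by 'maintained'; the pronoun does not c-command the R-expression — coreference allowed.

Yes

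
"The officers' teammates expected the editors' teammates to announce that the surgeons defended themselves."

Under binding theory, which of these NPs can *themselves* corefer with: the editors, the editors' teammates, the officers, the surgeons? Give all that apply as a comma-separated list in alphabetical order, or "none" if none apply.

*themselves* is a reflexive; Principle A requires it to be bound within its binding domain — the clause headed by 'defended'.
— the editors: possessor inside the subject DP of the clause headed by 'announce'; does not c-command the reflexive — cannot bind it (Principle A).
— the editors' teammates: subject of the clause headed by 'announce'; c-commands the reflexive but lies outside its binding domain — cannot bind it (Principle A).
— the officers: possessor inside the subject DP of the matrix clause; does not c-command the reflexive — cannot bind it (Principle A).
— the surgeons: subject of the clause headed by 'defended'; c-commands the reflexive within its binding domain — allowed (Principle A).

the surgeons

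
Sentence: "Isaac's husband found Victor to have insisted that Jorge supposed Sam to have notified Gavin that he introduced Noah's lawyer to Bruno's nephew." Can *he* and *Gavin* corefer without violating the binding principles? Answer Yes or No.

Yes

*Gavin* is an R-expression; Principle C requires it to be free (not bound by any c-commanding expression).
— he: subject of the clause headed by 'introduced'; the pronoun does not c-command the R-expression — coreference allowed.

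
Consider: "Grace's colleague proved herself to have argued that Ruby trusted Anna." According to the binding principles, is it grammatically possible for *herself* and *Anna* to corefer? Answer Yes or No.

No

*herself* is a reflexive; Principle A requires it to be bound within its binding domain — the matrix clause.
— Anna: object of the clause headed by 'trusted'; does not c-command the reflexive — cannot bind it (Principle A).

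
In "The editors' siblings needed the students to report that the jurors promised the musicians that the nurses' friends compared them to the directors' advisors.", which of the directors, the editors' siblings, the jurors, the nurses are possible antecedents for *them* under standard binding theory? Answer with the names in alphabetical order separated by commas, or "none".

the editors' siblings, the jurors, the nurses

*them* is a pronoun; Principle B requires it to be free in its binding domain — the clause headed by 'compared'.
— the directors: possessor inside the second object DP of the clause headed by 'compared'; is c-commanded by the pronoun; coreference would bind this R-expression — blocked (Principle C).
— the editors' siblings: subject of the matrix clause; c-commands the pronoun but lies outside its binding domain — allowed.
— the jurors: subject of the clause headed by 'promised'; c-commands the pronoun but lies outside its binding domain — allowed.
— the nurses: possessor inside the subject DP of the clause headed by 'compared'; does not c-command the pronoun — Principle B does not apply; allowed.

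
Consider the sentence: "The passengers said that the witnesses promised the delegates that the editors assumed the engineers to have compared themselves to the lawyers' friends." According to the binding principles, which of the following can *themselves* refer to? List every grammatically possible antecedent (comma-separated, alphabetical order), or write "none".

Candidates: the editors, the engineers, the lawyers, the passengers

*themselves* is a reflexive; Principle A requires it to be bound within its binding domain — the clause headed by 'compared'.
— the editors: subject of the clause headed by 'assumed'; c-commands the reflexive but lies outside its binding domain — cannot bind it (Principle A).
— the engineers: subject of the clause headed by 'compared'; c-commands the reflexive within its binding domain — allowed (Principle A).
— the lawyers: possessor inside the second object DP of the clause headed by 'compared'; does not c-command the reflexive — cannot bind it (Principle A).
— the passengers: subject of the matrix clause; c-commands the reflexive but lies outside its binding domain — cannot bind it (Principle A).

the engineers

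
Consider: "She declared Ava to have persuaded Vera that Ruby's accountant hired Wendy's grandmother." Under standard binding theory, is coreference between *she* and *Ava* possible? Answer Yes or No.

No

*Ava* is an R-expression; Principle C requires it to be free (not bound by any c-commanding expression).
— she: subject of the matrix clause; the pronoun c-commands the R-expression — coreference blocked (Principle C).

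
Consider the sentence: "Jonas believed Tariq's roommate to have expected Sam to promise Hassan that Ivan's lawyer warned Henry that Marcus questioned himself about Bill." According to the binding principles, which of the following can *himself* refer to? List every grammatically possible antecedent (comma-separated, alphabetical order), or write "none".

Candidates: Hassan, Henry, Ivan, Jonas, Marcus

Marcus

*himself* is a reflexive; Principle A requires it to be bound within its binding domain — the clause headed by 'questioned'.
— Hassan: object of the clause headed by 'promise'; c-commands the reflexive but lies outside its binding domain — cannot bind it (Principle A).
— Henry: object of the clause headed by 'warned'; c-commands the reflexive but lies outside its binding domain — cannot bind it (Principle A).
— Ivan: possessor inside the subject DP of the clause headed by 'warned'; does not c-command the reflexive — cannot bind it (Principle A).
— Jonas: subject of the matrix clause; c-commands the reflexive but lies outside its binding domain — cannot bind it (Principle A).
— Marcus: subject of the clause headed by 'questioned'; c-commands the reflexive within its binding domain — allowed (Principle A).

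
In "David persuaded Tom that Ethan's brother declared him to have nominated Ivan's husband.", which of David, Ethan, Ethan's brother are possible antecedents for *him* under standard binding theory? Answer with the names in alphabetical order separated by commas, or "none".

*him* is a pronoun; Principle B requires it to be free in its binding domain — the clause headed by 'declared'.
— David: subject of the matrix clause; c-commands the pronoun but lies outside its binding domain — allowed.
— Ethan: possessor inside the subject DP of the clause headed by 'declared'; does not c-command the pronoun — Principle B does not apply; allowed.
— Ethan's brother: subject of the clause headed by 'declared'; c-commands the pronoun within its binding domain — blocked (Principle B).

David, Ethan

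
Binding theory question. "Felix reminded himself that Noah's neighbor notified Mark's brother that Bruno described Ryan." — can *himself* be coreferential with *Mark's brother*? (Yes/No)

No

*himself* is a reflexive; Principle A requires it to be bound within its binding domain — the matrix clause.
— Mark's brother: object of the clause headed by 'notified'; does not c-command the reflexive — cannot bind it (Principle A).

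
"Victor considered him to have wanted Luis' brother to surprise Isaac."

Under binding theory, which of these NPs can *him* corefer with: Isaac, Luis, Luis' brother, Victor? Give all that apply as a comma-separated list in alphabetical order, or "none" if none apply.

none

*him* is a pronoun; Principle B requires it to be free in its binding domain — the matrix clause.
— Isaac: object of the clause headed by 'surprise'; is c-commanded by the pronoun; coreference would bind this R-expression — blocked (Principle C).
— Luis: possessor inside the subject DP of the clause headed by 'surprise'; is c-commanded by the pronoun; coreference would bind this R-expression — blocked (Principle C).
— Luis' brother: subject of the clause headed by 'surprise'; is c-commanded by the pronoun; coreference would bind this R-expression — blocked (Principle C).
— Victor: subject of the matrix clause; c-commands the pronoun within its binding domain — blocked (Principle B).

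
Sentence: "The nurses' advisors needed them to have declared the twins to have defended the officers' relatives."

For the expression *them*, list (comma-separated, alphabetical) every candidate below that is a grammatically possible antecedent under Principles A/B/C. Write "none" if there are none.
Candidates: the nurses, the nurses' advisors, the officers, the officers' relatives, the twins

*them* is a pronoun; Principle B requires it to be free in its binding domain — the matrix clause.
— the nurses: possessor inside the subject DP of the matrix clause; does not c-command the pronoun — Principle B does not apply; allowed.
— the nurses' advisors: subject of the matrix clause; c-commands the pronoun within its binding domain — blocked (Principle B).
— the officers: possessor inside the object DP of the clause headed by 'defended'; is c-commanded by the pronoun; coreference would bind this R-expression — blocked (Principle C).
— the officers' relatives: object of the clause headed by 'defended'; is c-commanded by the pronoun; coreference would bind this R-expression — blocked (Principle C).
— the twins: subject of the clause headed by 'defended'; is c-commanded by the pronoun; coreference would bind this R-expression — blocked (Principle C).

the nurses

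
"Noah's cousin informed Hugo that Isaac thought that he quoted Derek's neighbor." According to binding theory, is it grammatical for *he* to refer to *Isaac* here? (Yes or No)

*Isaac* is an R-expression; Principle C requires it to be free (not bound by any c-commanding expression).
— he: subject of the clause headed by 'quoted'; the pronoun does not c-command the R-expression — coreference allowed.

Yes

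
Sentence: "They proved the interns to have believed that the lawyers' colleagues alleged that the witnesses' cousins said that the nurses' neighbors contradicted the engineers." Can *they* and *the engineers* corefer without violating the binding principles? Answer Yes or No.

No

*the engineers* is an R-expression; Principle C requires it to be free (not bound by any c-commanding expression).
— they: subject of the matrix clause; the pronoun c-commands the R-expression — coreference blocked (Principle C).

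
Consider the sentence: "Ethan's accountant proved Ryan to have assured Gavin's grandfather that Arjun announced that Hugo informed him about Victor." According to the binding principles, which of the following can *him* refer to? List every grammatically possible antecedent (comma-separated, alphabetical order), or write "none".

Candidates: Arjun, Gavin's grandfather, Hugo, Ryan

*him* is a pronoun; Principle B requires it to be free in its binding domain — the clause headed by 'informed'.
— Arjun: subject of the clause headed by 'announced'; c-commands the pronoun but lies outside its binding domain — allowed.
— Gavin's grandfather: object of the clause headed by 'assured'; c-commands the pronoun but lies outside its binding domain — allowed.
— Hugo: subject of the clause headed by 'informed'; c-commands the pronoun within its binding domain — blocked (Principle B).
— Ryan: subject of the clause headed by 'assured'; c-commands the pronoun but lies outside its binding domain — allowed.

Arjun, Gavin's grandfather, Ryan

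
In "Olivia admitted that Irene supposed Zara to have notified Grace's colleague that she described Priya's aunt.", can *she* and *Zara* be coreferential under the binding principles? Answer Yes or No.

*Zara* is an R-expression; Principle C requires it to be free (not bound by any c-commanding expression).
— she: subject of the clause headed by 'described'; the pronoun does not c-command the R-expression — coreference allowed.

Yes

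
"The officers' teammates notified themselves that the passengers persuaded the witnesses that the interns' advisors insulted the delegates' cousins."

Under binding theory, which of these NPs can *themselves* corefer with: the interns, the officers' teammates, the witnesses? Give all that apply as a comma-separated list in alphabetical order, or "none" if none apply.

*themselves* is a reflexive; Principle A requires it to be bound within its binding domain — the matrix clause.
— the interns: possessor inside the subject DP of the clause headed by 'insulted'; does not c-command the reflexive — cannot bind it (Principle A).
— the officers' teammates: subject of the matrix clause; c-commands the reflexive within its binding domain — allowed (Principle A).
— the witnesses: object of the clause headed by 'persuaded'; does not c-command the reflexive — cannot bind it (Principle A).

the officers' teammates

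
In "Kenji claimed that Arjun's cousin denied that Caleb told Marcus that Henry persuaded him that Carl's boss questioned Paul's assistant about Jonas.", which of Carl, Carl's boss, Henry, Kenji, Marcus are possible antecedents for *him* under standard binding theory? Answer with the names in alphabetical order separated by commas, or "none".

Kenji, Marcus

*him* is a pronoun; Principle B requires it to be free in its binding domain — the clause headed by 'persuaded'.
— Carl: possessor inside the subject DP of the clause headed by 'questioned'; is c-commanded by the pronoun; coreference would bind this R-expression — blocked (Principle C).
— Carl's boss: subject of the clause headed by 'questioned'; is c-commanded by the pronoun; coreference would bind this R-expression — blocked (Principle C).
— Henry: subject of the clause headed by 'persuaded'; c-commands the pronoun within its binding domain — blocked (Principle B).
— Kenji: subject of the matrix clause; c-commands the pronoun but lies outside its binding domain — allowed.
— Marcus: object of the clause headed by 'told'; c-commands the pronoun but lies outside its binding domain — allowed.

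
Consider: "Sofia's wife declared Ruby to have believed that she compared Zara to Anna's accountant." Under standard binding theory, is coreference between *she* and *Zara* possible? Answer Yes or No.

*Zara* is an R-expression; Principle C requires it to be free (not bound by any c-commanding expression).
— she: subject of the clause headed by 'compared'; the pronoun c-commands the R-expression — coreference blocked (Principle C).

No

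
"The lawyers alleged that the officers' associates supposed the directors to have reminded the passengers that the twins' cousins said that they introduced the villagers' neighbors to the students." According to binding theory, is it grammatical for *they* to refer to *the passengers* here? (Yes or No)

Yes

*the passengers* is an R-expression; Principle C requires it to be free (not bound by any c-commanding expression).
— they: subject of the clause headed by 'introduced'; the pronoun does not c-command the R-expression — coreference allowed.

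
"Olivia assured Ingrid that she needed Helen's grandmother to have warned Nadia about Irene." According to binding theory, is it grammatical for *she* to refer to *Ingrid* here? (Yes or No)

*Ingrid* is an R-expression; Principle C requires it to be free (not bound by any c-commanding expression).
— she: subject of the clause headed by 'needed'; the pronoun does not c-command the R-expression — coreference allowed.

Yes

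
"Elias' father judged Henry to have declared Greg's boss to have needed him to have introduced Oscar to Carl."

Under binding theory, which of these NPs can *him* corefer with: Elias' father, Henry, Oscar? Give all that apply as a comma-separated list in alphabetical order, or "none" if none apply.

Elias' father, Henry

*him* is a pronoun; Principle B requires it to be free in its binding domain — the clause headed by 'needed'.
— Elias' father: subject of the matrix clause; c-commands the pronoun but lies outside its binding domain — allowed.
— Henry: subject of the clause headed by 'declared'; c-commands the pronoun but lies outside its binding domain — allowed.
— Oscar: object of the clause headed by 'introduced'; is c-commanded by the pronoun; coreference would bind this R-expression — blocked (Principle C).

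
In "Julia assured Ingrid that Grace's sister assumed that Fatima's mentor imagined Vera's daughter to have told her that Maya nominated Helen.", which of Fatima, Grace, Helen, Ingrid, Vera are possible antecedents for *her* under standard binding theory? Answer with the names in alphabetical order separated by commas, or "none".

Fatima, Grace, Ingrid, Vera

*her* is a pronoun; Principle B requires it to be free in its binding domain — the clause headed by 'told'.
— Fatima: possessor inside the subject DP of the clause headed by 'imagined'; does not c-command the pronoun — Principle B does not apply; allowed.
— Grace: possessor inside the subject DP of the clause headed by 'assumed'; does not c-command the pronoun — Principle B does not apply; allowed.
— Helen: object of the clause headed by 'nominated'; is c-commanded by the pronoun; coreference would bind this R-expression — blocked (Principle C).
— Ingrid: object of the matrix clause; c-commands the pronoun but lies outside its binding domain — allowed.
— Vera: possessor inside the subject DP of the clause headed by 'told'; does not c-command the pronoun — Principle B does not apply; allowed.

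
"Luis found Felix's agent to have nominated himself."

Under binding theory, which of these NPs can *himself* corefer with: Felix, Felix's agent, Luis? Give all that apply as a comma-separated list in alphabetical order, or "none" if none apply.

*himself* is a reflexive; Principle A requires it to be bound within its binding domain — the clause headed by 'nominated'.
— Felix: possessor inside the subject DP of the clause headed by 'nominated'; does not c-command the reflexive — cannot bind it (Principle A).
— Felix's agent: subject of the clause headed by 'nominated'; c-commands the reflexive within its binding domain — allowed (Principle A).
— Luis: subject of the matrix clause; c-commands the reflexive but lies outside its binding domain — cannot bind it (Principle A).

Felix's agent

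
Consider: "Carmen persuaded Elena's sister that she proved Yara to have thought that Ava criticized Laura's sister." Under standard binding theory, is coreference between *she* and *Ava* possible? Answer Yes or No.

No

*Ava* is an R-expression; Principle C requires it to be free (not bound by any c-commanding expression).
— she: subject of the clause headed by 'proved'; the pronoun c-commands the R-expression — coreference blocked (Principle C).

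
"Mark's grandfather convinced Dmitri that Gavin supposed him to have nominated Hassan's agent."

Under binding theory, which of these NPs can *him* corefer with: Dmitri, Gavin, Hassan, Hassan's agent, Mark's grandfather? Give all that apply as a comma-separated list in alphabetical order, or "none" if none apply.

Dmitri, Mark's grandfather

*him* is a pronoun; Principle B requires it to be free in its binding domain — the clause headed by 'supposed'.
— Dmitri: object of the matrix clause; c-commands the pronoun but lies outside its binding domain — allowed.
— Gavin: subject of the clause headed by 'supposed'; c-commands the pronoun within its binding domain — blocked (Principle B).
— Hassan: possessor inside the object DP of the clause headed by 'nominated'; is c-commanded by the pronoun; coreference would bind this R-expression — blocked (Principle C).
— Hassan's agent: object of the clause headed by 'nominated'; is c-commanded by the pronoun; coreference would bind this R-expression — blocked (Principle C).
— Mark's grandfather: subject of the matrix clause; c-commands the pronoun but lies outside its binding domain — allowed.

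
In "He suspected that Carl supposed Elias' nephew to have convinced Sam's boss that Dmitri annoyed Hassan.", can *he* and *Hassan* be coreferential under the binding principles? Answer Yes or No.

No

*Hassan* is an R-expression; Principle C requires it to be free (not bound by any c-commanding expression).
— he: subject of the matrix clause; the pronoun c-commands the R-expression — coreference blocked (Principle C).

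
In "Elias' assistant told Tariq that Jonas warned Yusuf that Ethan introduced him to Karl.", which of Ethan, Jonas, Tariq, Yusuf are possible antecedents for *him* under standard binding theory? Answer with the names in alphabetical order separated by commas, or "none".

*him* is a pronoun; Principle B requires it to be free in its binding domain — the clause headed by 'introduced'.
— Ethan: subject of the clause headed by 'introduced'; c-commands the pronoun within its binding domain — blocked (Principle B).
— Jonas: subject of the clause headed by 'warned'; c-commands the pronoun but lies outside its binding domain — allowed.
— Tariq: object of the matrix clause; c-commands the pronoun but lies outside its binding domain — allowed.
— Yusuf: object of the clause headed by 'warned'; c-commands the pronoun but lies outside its binding domain — allowed.

Jonas, Tariq, Yusuf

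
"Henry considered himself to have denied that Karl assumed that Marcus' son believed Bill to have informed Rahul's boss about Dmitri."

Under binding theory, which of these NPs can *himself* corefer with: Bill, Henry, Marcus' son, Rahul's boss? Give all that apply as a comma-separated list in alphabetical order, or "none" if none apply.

*himself* is a reflexive; Principle A requires it to be bound within its binding domain — the matrix clause.
— Bill: subject of the clause headed by 'informed'; does not c-command the reflexive — cannot bind it (Principle A).
— Henry: subject of the matrix clause; c-commands the reflexive within its binding domain — allowed (Principle A).
— Marcus' son: subject of the clause headed by 'believed'; does not c-command the reflexive — cannot bind it (Principle A).
— Rahul's boss: object of the clause headed by 'informed'; does not c-command the reflexive — cannot bind it (Principle A).

Henry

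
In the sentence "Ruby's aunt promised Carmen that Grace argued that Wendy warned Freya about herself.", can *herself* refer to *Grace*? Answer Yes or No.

*herself* is a reflexive; Principle A requires it to be bound within its binding domain — the clause headed by 'warned'.
— Grace: subject of the clause headed by 'argued'; c-commands the reflexive but lies outside its binding domain — cannot bind it (Principle A).

No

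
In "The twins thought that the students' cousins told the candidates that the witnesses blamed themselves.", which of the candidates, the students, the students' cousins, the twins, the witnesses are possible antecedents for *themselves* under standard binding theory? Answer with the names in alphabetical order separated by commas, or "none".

*themselves* is a reflexive; Principle A requires it to be bound within its binding domain — the clause headed by 'blamed'.
— the candidates: object of the clause headed by 'told'; c-commands the reflexive but lies outside its binding domain — cannot bind it (Principle A).
— the students: possessor inside the subject DP of the clause headed by 'told'; does not c-command the reflexive — cannot bind it (Principle A).
— the students' cousins: subject of the clause headed by 'told'; c-commands the reflexive but lies outside its binding domain — cannot bind it (Principle A).
— the twins: subject of the matrix clause; c-commands the reflexive but lies outside its binding domain — cannot bind it (Principle A).
— the witnesses: subject of the clause headed by 'blamed'; c-commands the reflexive within its binding domain — allowed (Principle A).

the witnesses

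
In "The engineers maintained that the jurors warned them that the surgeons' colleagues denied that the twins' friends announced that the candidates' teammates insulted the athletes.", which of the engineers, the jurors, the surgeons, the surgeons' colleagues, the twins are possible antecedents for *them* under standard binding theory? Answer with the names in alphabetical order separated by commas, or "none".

the engineers

*them* is a pronoun; Principle B requires it to be free in its binding domain — the clause headed by 'warned'.
— the engineers: subject of the matrix clause; c-commands the pronoun but lies outside its binding domain — allowed.
— the jurors: subject of the clause headed by 'warned'; c-commands the pronoun within its binding domain — blocked (Principle B).
— the surgeons: possessor inside the subject DP of the clause headed by 'denied'; is c-commanded by the pronoun; coreference would bind this R-expression — blocked (Principle C).
— the surgeons' colleagues: subject of the clause headed by 'denied'; is c-commanded by the pronoun; coreference would bind this R-expression — blocked (Principle C).
— the twins: possessor inside the subject DP of the clause headed by 'announced'; is c-commanded by the pronoun; coreference would bind this R-expression — blocked (Principle C).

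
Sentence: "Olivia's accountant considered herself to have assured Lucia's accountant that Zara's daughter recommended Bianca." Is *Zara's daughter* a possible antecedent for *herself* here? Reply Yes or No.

No

*herself* is a reflexive; Principle A requires it to be bound within its binding domain — the matrix clause.
— Zara's daughter: subject of the clause headed by 'recommended'; does not c-command the reflexive — cannot bind it (Principle A).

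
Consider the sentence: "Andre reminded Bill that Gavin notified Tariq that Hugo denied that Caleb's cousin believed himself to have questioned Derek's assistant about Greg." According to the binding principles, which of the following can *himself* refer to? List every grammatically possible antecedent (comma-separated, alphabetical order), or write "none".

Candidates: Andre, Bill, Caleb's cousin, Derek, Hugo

*himself* is a reflexive; Principle A requires it to be bound within its binding domain — the clause headed by 'believed'.
— Andre: subject of the matrix clause; c-commands the reflexive but lies outside its binding domain — cannot bind it (Principle A).
— Bill: object of the matrix clause; c-commands the reflexive but lies outside its binding domain — cannot bind it (Principle A).
— Caleb's cousin: subject of the clause headed by 'believed'; c-commands the reflexive within its binding domain — allowed (Principle A).
— Derek: possessor inside the object DP of the clause headed by 'questioned'; does not c-command the reflexive — cannot bind it (Principle A).
— Hugo: subject of the clause headed by 'denied'; c-commands the reflexive but lies outside its binding domain — cannot bind it (Principle A).

Caleb's cousin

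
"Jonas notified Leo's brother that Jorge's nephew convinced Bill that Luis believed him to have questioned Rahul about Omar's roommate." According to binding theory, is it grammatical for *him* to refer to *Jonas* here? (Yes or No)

Yes

*Jonas* is an R-expression; Principle C requires it to be free (not bound by any c-commanding expression).
— him: subject of the clause headed by 'questioned'; the pronoun does not c-command the R-expression — coreference allowed.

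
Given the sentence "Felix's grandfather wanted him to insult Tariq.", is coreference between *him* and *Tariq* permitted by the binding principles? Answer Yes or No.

No

*him* is a pronoun; Principle B requires it to be free in its binding domain — the matrix clause.
— Tariq: object of the clause headed by 'insult'; is c-commanded by the pronoun; coreference would bind this R-expression — blocked (Principle C).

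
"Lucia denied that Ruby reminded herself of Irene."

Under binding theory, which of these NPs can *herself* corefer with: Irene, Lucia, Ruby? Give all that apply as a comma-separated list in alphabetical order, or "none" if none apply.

Ruby

*herself* is a reflexive; Principle A requires it to be bound within its binding domain — the clause headed by 'reminded'.
— Irene: second object of the clause headed by 'reminded'; does not c-command the reflexive — cannot bind it (Principle A).
— Lucia: subject of the matrix clause; c-commands the reflexive but lies outside its binding domain — cannot bind it (Principle A).
— Ruby: subject of the clause headed by 'reminded'; c-commands the reflexive within its binding domain — allowed (Principle A).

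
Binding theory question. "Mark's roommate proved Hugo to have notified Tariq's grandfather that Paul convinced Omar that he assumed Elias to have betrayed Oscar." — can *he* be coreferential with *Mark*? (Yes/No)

Yes

*he* is a pronoun; Principle B requires it to be free in its binding domain — the clause headed by 'assumed'.
— Mark: possessor inside the subject DP of the matrix clause; does not c-command the pronoun — Principle B does not apply; allowed.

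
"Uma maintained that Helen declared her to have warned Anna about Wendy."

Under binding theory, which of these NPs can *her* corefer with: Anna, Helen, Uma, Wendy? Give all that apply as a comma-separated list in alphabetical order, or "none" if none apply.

*her* is a pronoun; Principle B requires it to be free in its binding domain — the clause headed by 'declared'.
— Anna: object of the clause headed by 'warned'; is c-commanded by the pronoun; coreference would bind this R-expression — blocked (Principle C).
— Helen: subject of the clause headed by 'declared'; c-commands the pronoun within its binding domain — blocked (Principle B).
— Uma: subject of the matrix clause; c-commands the pronoun but lies outside its binding domain — allowed.
— Wendy: second object of the clause headed by 'warned'; is c-commanded by the pronoun; coreference would bind this R-expression — blocked (Principle C).

Uma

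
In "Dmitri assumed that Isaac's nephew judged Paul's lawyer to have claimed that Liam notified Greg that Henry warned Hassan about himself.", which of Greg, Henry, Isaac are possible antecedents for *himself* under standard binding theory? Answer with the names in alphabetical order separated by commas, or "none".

Henry

*himself* is a reflexive; Principle A requires it to be bound within its binding domain — the clause headed by 'warned'.
— Greg: object of the clause headed by 'notified'; c-commands the reflexive but lies outside its binding domain — cannot bind it (Principle A).
— Henry: subject of the clause headed by 'warned'; c-commands the reflexive within its binding domain — allowed (Principle A).
— Isaac: possessor inside the subject DP of the clause headed by 'judged'; does not c-command the reflexive — cannot bind it (Principle A).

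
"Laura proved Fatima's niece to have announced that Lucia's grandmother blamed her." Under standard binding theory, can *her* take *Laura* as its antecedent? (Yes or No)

*her* is a pronoun; Principle B requires it to be free in its binding domain — the clause headed by 'blamed'.
— Laura: subject of the matrix clause; c-commands the pronoun but lies outside its binding domain — allowed.

Yes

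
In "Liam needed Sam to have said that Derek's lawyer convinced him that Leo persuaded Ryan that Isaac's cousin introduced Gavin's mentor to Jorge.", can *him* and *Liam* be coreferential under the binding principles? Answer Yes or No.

Yes

*Liam* is an R-expression; Principle C requires it to be free (not bound by any c-commanding expression).
— him: object of the clause headed by 'convinced'; the pronoun does not c-command the R-expression — coreference allowed.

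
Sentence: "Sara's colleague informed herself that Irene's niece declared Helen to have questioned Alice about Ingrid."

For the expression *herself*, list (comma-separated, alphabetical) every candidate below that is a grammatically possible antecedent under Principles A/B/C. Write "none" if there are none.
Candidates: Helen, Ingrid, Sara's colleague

Sara's colleague

*herself* is a reflexive; Principle A requires it to be bound within its binding domain — the matrix clause.
— Helen: subject of the clause headed by 'questioned'; does not c-command the reflexive — cannot bind it (Principle A).
— Ingrid: second object of the clause headed by 'questioned'; does not c-command the reflexive — cannot bind it (Principle A).
— Sara's colleague: subject of the matrix clause; c-commands the reflexive within its binding domain — allowed (Principle A).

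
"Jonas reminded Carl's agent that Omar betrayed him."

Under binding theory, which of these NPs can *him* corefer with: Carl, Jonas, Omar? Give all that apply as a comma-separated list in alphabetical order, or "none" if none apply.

*him* is a pronoun; Principle B requires it to be free in its binding domain — the clause headed by 'betrayed'.
— Carl: possessor inside the object DP of the matrix clause; does not c-command the pronoun — Principle B does not apply; allowed.
— Jonas: subject of the matrix clause; c-commands the pronoun but lies outside its binding domain — allowed.
— Omar: subject of the clause headed by 'betrayed'; c-commands the pronoun within its binding domain — blocked (Principle B).

Carl, Jonas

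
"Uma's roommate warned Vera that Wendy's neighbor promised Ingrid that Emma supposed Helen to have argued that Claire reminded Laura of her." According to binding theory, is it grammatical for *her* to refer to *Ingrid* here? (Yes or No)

Yes

*Ingrid* is an R-expression; Principle C requires it to be free (not bound by any c-commanding expression).
— her: second object of the clause headed by 'reminded'; the pronoun does not c-command the R-expression — coreference allowed.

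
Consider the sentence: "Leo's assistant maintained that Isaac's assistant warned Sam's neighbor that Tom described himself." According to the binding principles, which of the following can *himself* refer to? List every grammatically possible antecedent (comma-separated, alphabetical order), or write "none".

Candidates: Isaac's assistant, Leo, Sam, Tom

*himself* is a reflexive; Principle A requires it to be bound within its binding domain — the clause headed by 'described'.
— Isaac's assistant: subject of the clause headed by 'warned'; c-commands the reflexive but lies outside its binding domain — cannot bind it (Principle A).
— Leo: possessor inside the subject DP of the matrix clause; does not c-command the reflexive — cannot bind it (Principle A).
— Sam: possessor inside the object DP of the clause headed by 'warned'; does not c-command the reflexive — cannot bind it (Principle A).
— Tom: subject of the clause headed by 'described'; c-commands the reflexive within its binding domain — allowed (Principle A).

Tom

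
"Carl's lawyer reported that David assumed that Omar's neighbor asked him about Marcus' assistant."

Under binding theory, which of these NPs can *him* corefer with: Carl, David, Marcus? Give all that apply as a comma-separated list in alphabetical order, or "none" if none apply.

*him* is a pronoun; Principle B requires it to be free in its binding domain — the clause headed by 'asked'.
— Carl: possessor inside the subject DP of the matrix clause; does not c-command the pronoun — Principle B does not apply; allowed.
— David: subject of the clause headed by 'assumed'; c-commands the pronoun but lies outside its binding domain — allowed.
— Marcus: possessor inside the second object DP of the clause headed by 'asked'; is c-commanded by the pronoun; coreference would bind this R-expression — blocked (Principle C).

Carl, David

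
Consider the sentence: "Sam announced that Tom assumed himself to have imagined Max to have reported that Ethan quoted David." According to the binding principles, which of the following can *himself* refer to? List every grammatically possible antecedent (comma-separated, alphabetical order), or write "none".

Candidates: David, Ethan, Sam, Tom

Tom

*himself* is a reflexive; Principle A requires it to be bound within its binding domain — the clause headed by 'assumed'.
— David: object of the clause headed by 'quoted'; does not c-command the reflexive — cannot bind it (Principle A).
— Ethan: subject of the clause headed by 'quoted'; does not c-command the reflexive — cannot bind it (Principle A).
— Sam: subject of the matrix clause; c-commands the reflexive but lies outside its binding domain — cannot bind it (Principle A).
— Tom: subject of the clause headed by 'assumed'; c-commands the reflexive within its binding domain — allowed (Principle A).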